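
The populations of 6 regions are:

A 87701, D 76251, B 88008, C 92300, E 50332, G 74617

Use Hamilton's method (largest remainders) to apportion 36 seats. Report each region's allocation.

A=7, D=6, B=7, C=7, E=4, G=5

Total 469209; standard divisor 469209/36 ≈ 13033.583.
Standard quotas: A 6.7288, D 5.8503, B 6.7524, C 7.0817, E 3.8617, G 5.7250.
Lower quotas: A 6, D 5, B 6, C 7, E 3, G 5 (sum 32, leaving 4 seats).
Remainders in descending order: E 0.8617, D 0.8503, B 0.7524, A 0.7288, G 0.7250, C 0.0817.
The surplus seats go to E, D, B, A.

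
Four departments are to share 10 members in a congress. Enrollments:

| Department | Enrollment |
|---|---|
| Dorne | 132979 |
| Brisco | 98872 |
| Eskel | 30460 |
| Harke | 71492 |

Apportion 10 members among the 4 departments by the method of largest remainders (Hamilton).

Standard divisor: 333803 ÷ 10 ≈ 33380.3.
Standard quotas: Dorne 3.9838, Brisco 2.9620, Eskel 0.9125, Harke 2.1417.
Lower quotas: Dorne 3, Brisco 2, Eskel 0, Harke 2 (sum 7, leaving 3 seats).
Remainders in descending order: Dorne 0.9838, Brisco 0.9620, Eskel 0.9125, Harke 0.1417.
The surplus seats go to Dorne, Brisco, Eskel.

Dorne 4; Brisco 3; Eskel 1; Harke 2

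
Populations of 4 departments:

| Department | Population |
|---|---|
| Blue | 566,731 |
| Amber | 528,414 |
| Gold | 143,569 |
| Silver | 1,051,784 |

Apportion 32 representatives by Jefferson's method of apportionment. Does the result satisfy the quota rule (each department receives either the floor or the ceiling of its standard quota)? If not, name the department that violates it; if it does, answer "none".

Standard quotas: Blue 7.918, Amber 7.382, Gold 2.006, Silver 14.694.
Jefferson allocation: Blue 8, Amber 7, Gold 2, Silver 15.
Every allocation lies between the lower and upper quota.

none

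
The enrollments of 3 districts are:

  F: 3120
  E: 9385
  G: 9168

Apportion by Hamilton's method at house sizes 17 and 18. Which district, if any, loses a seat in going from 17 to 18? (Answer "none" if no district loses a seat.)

At 17 seats: F 3, E 7, G 7.
At 18 seats: F 2, E 8, G 8.
F drops from 3 to 2.

F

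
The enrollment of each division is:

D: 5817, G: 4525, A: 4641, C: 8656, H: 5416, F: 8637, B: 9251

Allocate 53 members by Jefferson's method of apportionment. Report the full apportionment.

D 6, G 5, A 5, C 10, H 6, F 10, B 11

Standard divisor 46943/53 ≈ 885.717; standard quotas: D 6.568, G 5.109, A 5.240, C 9.773, H 6.115, F 9.751, B 10.445.
Rounding down gives 6, 5, 5, 9, 6, 9, 10 = 50 seats, so the divisor must be adjusted.
With modified divisor 836: modified quotas D 6.958, G 5.413, A 5.551, C 10.354, H 6.478, F 10.331, B 11.066.
Rounding down: D 6, G 5, A 5, C 10, H 6, F 10, B 11 (total 53).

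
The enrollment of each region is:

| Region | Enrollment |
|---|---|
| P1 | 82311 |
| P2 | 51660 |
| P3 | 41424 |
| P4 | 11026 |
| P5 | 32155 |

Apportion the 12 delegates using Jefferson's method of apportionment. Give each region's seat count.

P1 5; P2 3; P3 2; P4 0; P5 2

Standard divisor 218576/12 ≈ 18214.667; standard quotas: P1 4.519, P2 2.836, P3 2.274, P4 0.605, P5 1.765.
Rounding down gives 4, 2, 2, 0, 1 = 9 seats, so the divisor must be adjusted.
With modified divisor 14900: modified quotas P1 5.524, P2 3.467, P3 2.780, P4 0.740, P5 2.158.
Rounding down: P1 5, P2 3, P3 2, P4 0, P5 2 (total 12).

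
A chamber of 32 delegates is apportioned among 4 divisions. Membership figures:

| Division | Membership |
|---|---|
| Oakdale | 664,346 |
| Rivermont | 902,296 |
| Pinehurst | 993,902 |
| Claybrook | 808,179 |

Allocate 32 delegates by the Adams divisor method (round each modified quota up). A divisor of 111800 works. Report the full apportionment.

Oakdale 6, Rivermont 9, Pinehurst 9, Claybrook 8

With modified divisor 111800: modified quotas Oakdale 5.942, Rivermont 8.071, Pinehurst 8.890, Claybrook 7.229.
Rounding up: Oakdale 6, Rivermont 9, Pinehurst 9, Claybrook 8 (total 32).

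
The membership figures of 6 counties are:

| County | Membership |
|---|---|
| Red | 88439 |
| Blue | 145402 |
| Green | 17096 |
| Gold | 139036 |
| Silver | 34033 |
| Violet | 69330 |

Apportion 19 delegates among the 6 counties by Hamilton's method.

Red: 3, Blue: 6, Green: 1, Gold: 5, Silver: 1, Violet: 3

Standard divisor: 493336 ÷ 19 ≈ 25965.053.
Standard quotas: Red 3.4061, Blue 5.5999, Green 0.6584, Gold 5.3547, Silver 1.3107, Violet 2.6701.
Lower quotas: Red 3, Blue 5, Green 0, Gold 5, Silver 1, Violet 2 (sum 16, leaving 3 seats).
Remainders in descending order: Violet 0.6701, Green 0.6584, Blue 0.5999, Red 0.4061, Gold 0.3547, Silver 0.3107.
Largest remainders: Violet, Green, Blue receive the extra seats.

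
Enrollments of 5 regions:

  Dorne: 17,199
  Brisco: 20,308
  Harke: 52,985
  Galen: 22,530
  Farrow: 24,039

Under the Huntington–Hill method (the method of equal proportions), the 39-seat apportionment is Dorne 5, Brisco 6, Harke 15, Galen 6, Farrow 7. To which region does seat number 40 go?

Galen

Priority for the next seat is population ÷ (√(s·(s+1))).
Priorities: Dorne 3140.093, Brisco 3133.592, Harke 3420.167, Galen 3476.454, Farrow 3212.346.
Highest priority: Galen.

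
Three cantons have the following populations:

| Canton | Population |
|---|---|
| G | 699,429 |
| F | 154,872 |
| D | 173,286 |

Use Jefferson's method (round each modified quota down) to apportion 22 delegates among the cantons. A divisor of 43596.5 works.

G: 16, F: 3, D: 3

With modified divisor 43596.5: modified quotas G 16.043, F 3.552, D 3.975.
Rounding down: G 16, F 3, D 3 (total 22).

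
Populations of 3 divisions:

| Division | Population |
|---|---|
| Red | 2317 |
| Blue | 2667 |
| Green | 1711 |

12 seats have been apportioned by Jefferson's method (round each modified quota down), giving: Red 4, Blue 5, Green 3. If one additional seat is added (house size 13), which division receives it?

Red

Priority for the next seat is population ÷ (current seats + 1).
Priorities: Red 463.400, Blue 444.500, Green 427.750.
Highest priority: Red.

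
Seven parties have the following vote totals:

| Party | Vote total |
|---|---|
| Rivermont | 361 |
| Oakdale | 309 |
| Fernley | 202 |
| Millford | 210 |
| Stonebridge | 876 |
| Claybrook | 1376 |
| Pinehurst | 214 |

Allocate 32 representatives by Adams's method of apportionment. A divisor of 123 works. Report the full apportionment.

Rivermont 3, Oakdale 3, Fernley 2, Millford 2, Stonebridge 8, Claybrook 12, Pinehurst 2

With modified divisor 123: modified quotas Rivermont 2.935, Oakdale 2.512, Fernley 1.642, Millford 1.707, Stonebridge 7.122, Claybrook 11.187, Pinehurst 1.740.
Rounding up: Rivermont 3, Oakdale 3, Fernley 2, Millford 2, Stonebridge 8, Claybrook 12, Pinehurst 2 (total 32).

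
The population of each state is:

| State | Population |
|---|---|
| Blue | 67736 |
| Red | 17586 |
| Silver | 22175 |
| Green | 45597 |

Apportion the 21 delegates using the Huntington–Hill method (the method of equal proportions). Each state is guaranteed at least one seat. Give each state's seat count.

With divisor 7160: modified quotas Blue 9.460, Red 2.456, Silver 3.097, Green 6.368.
Geometric-mean thresholds: Blue √(9·10)=9.487, Red √(2·3)=2.449, Silver √(3·4)=3.464, Green √(6·7)=6.481.
Each quota rounded against its threshold gives Blue 9, Red 3, Silver 3, Green 6 (total 21).

Blue: 9; Red: 3; Silver: 3; Green: 6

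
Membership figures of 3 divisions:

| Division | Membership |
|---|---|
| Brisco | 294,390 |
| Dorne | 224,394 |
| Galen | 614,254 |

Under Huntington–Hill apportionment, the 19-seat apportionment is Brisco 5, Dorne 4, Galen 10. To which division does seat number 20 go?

Galen

Priority for the next seat is population ÷ (√(s·(s+1))).
Priorities: Brisco 53748.015, Dorne 50176.024, Galen 58566.821.
Highest priority: Galen.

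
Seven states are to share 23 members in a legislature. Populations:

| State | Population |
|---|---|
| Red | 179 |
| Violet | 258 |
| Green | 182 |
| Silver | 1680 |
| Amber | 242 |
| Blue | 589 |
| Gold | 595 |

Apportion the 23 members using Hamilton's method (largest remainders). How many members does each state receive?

The standard divisor is 3725/23 ≈ 161.957.
Standard quotas: Red 1.105, Violet 1.593, Green 1.124, Silver 10.373, Amber 1.494, Blue 3.637, Gold 3.674.
Lower quotas: Red 1, Violet 1, Green 1, Silver 10, Amber 1, Blue 3, Gold 3 (sum 20, leaving 3 seats).
Remainders in descending order: Gold 0.674, Blue 0.637, Violet 0.593, Amber 0.494, Silver 0.373, Green 0.124, Red 0.105.
Largest remainders: Gold, Blue, Violet receive the extra seats.

Red 1, Violet 2, Green 1, Silver 10, Amber 1, Blue 4, Gold 4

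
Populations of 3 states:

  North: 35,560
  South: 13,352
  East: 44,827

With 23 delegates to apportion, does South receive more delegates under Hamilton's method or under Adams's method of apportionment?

Hamilton: North 9, South 3, East 11.
Adams: North 8, South 4, East 11.
South gets 3 under Hamilton and 4 under Adams.

Adams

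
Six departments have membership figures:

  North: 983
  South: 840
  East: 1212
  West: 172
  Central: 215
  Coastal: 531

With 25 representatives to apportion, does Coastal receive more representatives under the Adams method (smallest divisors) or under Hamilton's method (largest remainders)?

Adams: North 6, South 5, East 7, West 1, Central 2, Coastal 4.
Hamilton: North 6, South 5, East 8, West 1, Central 2, Coastal 3.
Coastal gets 4 under Adams and 3 under Hamilton.

Adams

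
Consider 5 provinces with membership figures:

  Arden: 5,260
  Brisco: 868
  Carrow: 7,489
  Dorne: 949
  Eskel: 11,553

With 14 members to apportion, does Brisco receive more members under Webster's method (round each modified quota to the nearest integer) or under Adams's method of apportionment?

Webster: Arden 3, Brisco 0, Carrow 4, Dorne 1, Eskel 6.
Adams: Arden 3, Brisco 1, Carrow 4, Dorne 1, Eskel 5.
Brisco gets 0 under Webster and 1 under Adams.

Adams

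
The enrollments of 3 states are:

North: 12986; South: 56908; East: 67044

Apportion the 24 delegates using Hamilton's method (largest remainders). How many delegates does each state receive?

North: 2, South: 10, East: 12

Total 136938; standard divisor 136938/24 ≈ 5705.75.
Standard quotas: North 2.2759, South 9.9738, East 11.7503.
Lower quotas: North 2, South 9, East 11 (sum 22, leaving 2 seats).
Remainders in descending order: South 0.9738, East 0.7503, North 0.2759.
The surplus seats go to South, East.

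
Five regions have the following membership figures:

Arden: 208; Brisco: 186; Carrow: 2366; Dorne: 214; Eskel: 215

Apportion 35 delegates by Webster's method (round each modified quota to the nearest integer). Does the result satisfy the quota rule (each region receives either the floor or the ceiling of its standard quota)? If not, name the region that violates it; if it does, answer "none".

Carrow

Standard quotas: Arden 2.283, Brisco 2.041, Carrow 25.967, Dorne 2.349, Eskel 2.360.
Webster allocation: Arden 2, Brisco 2, Carrow 27, Dorne 2, Eskel 2.
Carrow has quota 25.967 (lower 25, upper 26) but receives 27 — outside the quota interval.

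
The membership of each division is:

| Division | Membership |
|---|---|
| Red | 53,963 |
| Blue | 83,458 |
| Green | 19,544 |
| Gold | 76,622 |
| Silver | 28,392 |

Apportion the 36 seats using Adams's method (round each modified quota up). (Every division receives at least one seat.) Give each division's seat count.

Standard divisor 261979/36 ≈ 7277.194; standard quotas: Red 7.415, Blue 11.468, Green 2.686, Gold 10.529, Silver 3.902.
Rounding up gives 8, 12, 3, 11, 4 = 38 seats, so the divisor must be adjusted.
With modified divisor 7686: modified quotas Red 7.021, Blue 10.858, Green 2.543, Gold 9.969, Silver 3.694.
Rounding up: Red 8, Blue 11, Green 3, Gold 10, Silver 4 (total 36).

Red 8, Blue 11, Green 3, Gold 10, Silver 4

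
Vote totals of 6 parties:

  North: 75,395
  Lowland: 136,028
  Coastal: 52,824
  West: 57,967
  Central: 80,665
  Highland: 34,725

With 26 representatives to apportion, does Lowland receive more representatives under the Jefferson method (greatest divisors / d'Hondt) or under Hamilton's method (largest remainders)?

Jefferson: North 4, Lowland 9, Coastal 3, West 3, Central 5, Highland 2.
Hamilton: North 5, Lowland 8, Coastal 3, West 3, Central 5, Highland 2.
Lowland gets 9 under Jefferson and 8 under Hamilton.

Jefferson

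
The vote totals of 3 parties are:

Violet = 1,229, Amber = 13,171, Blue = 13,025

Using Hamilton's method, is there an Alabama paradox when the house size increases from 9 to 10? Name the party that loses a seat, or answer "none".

Violet

At 9 seats: Violet 1, Amber 4, Blue 4.
At 10 seats: Violet 0, Amber 5, Blue 5.
Violet drops from 1 to 0.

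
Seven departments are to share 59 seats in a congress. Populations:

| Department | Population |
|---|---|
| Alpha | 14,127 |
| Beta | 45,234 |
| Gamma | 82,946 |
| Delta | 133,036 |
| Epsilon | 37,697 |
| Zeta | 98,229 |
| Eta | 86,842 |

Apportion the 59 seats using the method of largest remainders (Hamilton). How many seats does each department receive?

Standard divisor: 498111 ÷ 59 ≈ 8442.559.
Standard quotas: Alpha 1.6733, Beta 5.3579, Gamma 9.8247, Delta 15.7578, Epsilon 4.4651, Zeta 11.6350, Eta 10.2862.
Lower quotas: Alpha 1, Beta 5, Gamma 9, Delta 15, Epsilon 4, Zeta 11, Eta 10 (sum 55, leaving 4 seats).
Remainders in descending order: Gamma 0.8247, Delta 0.7578, Alpha 0.6733, Zeta 0.6350, Epsilon 0.4651, Beta 0.3579, Eta 0.2862.
Largest remainders: Gamma, Delta, Alpha, Zeta receive the extra seats.

Alpha 2; Beta 5; Gamma 10; Delta 16; Epsilon 4; Zeta 12; Eta 10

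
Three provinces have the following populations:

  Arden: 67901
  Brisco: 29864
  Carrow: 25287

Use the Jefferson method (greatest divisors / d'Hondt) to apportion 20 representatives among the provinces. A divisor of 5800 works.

With modified divisor 5800: modified quotas Arden 11.707, Brisco 5.149, Carrow 4.360.
Rounding down: Arden 11, Brisco 5, Carrow 4 (total 20).

Arden: 11, Brisco: 5, Carrow: 4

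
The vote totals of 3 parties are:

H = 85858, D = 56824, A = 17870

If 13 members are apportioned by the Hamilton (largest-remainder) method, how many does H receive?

7

Standard divisor: 160552 ÷ 13 ≈ 12350.154.
Standard quotas: H 6.9520, D 4.6011, A 1.4469.
Lower quotas: H 6, D 4, A 1 (sum 11, leaving 2 seats).
Remainders in descending order: H 0.9520, D 0.6011, A 0.4469.
The surplus seats go to H, D.
H receives 7.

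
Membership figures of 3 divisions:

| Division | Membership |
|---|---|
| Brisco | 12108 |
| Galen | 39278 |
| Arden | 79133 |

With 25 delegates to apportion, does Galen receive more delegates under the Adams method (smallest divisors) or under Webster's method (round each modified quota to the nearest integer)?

Webster

Adams: Brisco 3, Galen 7, Arden 15.
Webster: Brisco 2, Galen 8, Arden 15.
Galen gets 7 under Adams and 8 under Webster.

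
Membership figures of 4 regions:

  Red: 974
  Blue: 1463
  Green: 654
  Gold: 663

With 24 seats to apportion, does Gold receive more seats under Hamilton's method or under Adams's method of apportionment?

Adams

Hamilton: Red 6, Blue 10, Green 4, Gold 4.
Adams: Red 6, Blue 9, Green 4, Gold 5.
Gold gets 4 under Hamilton and 5 under Adams.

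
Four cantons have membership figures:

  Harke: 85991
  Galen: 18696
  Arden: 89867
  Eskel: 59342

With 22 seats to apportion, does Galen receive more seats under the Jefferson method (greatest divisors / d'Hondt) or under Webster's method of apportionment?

Jefferson: Harke 8, Galen 1, Arden 8, Eskel 5.
Webster: Harke 7, Galen 2, Arden 8, Eskel 5.
Galen gets 1 under Jefferson and 2 under Webster.

Webster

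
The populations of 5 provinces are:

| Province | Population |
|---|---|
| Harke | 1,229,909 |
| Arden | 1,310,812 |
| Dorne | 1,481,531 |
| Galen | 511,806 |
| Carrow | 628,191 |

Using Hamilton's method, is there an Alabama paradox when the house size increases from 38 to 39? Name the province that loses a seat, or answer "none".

At 38 seats: Harke 9, Arden 10, Dorne 11, Galen 4, Carrow 4.
At 39 seats: Harke 9, Arden 10, Dorne 11, Galen 4, Carrow 5.
No province's allocation decreased.

none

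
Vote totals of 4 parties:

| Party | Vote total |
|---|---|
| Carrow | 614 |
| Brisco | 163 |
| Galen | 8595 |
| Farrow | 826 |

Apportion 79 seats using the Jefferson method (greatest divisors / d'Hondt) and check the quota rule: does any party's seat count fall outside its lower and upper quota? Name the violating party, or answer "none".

Galen

Standard quotas: Carrow 4.756, Brisco 1.263, Galen 66.582, Farrow 6.399.
Jefferson allocation: Carrow 4, Brisco 1, Galen 68, Farrow 6.
Galen has quota 66.582 (lower 66, upper 67) but receives 68 — outside the quota interval.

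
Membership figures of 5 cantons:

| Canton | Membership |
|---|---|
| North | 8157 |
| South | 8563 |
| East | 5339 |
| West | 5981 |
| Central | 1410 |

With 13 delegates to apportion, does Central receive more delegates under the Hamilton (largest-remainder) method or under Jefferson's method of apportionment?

Hamilton: North 3, South 4, East 2, West 3, Central 1.
Jefferson: North 4, South 4, East 2, West 3, Central 0.
Central gets 1 under Hamilton and 0 under Jefferson.

Hamilton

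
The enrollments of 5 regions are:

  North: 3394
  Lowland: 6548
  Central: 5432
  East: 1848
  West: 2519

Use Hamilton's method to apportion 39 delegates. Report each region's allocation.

North 7, Lowland 13, Central 11, East 3, West 5

Total 19741; standard divisor 19741/39 ≈ 506.179.
Standard quotas: North 6.7051, Lowland 12.9361, Central 10.7314, East 3.6509, West 4.9765.
Lower quotas: North 6, Lowland 12, Central 10, East 3, West 4 (sum 35, leaving 4 seats).
Remainders in descending order: West 0.9765, Lowland 0.9361, Central 0.7314, North 0.7051, East 0.6509.
The surplus seats go to West, Lowland, Central, North.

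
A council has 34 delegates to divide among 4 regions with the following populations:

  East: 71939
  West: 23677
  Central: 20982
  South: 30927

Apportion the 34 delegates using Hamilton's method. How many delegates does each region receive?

East: 17, West: 5, Central: 5, South: 7

Total 147525; standard divisor 147525/34 ≈ 4338.971.
Standard quotas: East 16.5797, West 5.4568, Central 4.8357, South 7.1277.
Lower quotas: East 16, West 5, Central 4, South 7 (sum 32, leaving 2 seats).
Remainders in descending order: Central 0.8357, East 0.5797, West 0.4568, South 0.1277.
The surplus seats go to Central, East.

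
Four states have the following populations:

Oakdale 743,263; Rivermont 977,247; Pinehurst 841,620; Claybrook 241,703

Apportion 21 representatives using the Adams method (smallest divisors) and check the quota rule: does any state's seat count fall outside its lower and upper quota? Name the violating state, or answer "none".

none

Standard quotas: Oakdale 5.567, Rivermont 7.319, Pinehurst 6.304, Claybrook 1.810.
Adams allocation: Oakdale 6, Rivermont 7, Pinehurst 6, Claybrook 2.
Every allocation lies between the lower and upper quota.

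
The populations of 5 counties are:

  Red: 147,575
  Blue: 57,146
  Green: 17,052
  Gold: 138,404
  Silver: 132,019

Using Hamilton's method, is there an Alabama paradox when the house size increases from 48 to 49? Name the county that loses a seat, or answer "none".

Blue

At 48 seats: Red 14, Blue 6, Green 2, Gold 13, Silver 13.
At 49 seats: Red 15, Blue 5, Green 2, Gold 14, Silver 13.
Blue drops from 6 to 5.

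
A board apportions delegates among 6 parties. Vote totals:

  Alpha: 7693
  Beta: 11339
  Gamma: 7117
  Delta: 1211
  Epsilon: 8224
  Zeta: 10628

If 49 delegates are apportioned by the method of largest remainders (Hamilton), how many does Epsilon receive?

Standard divisor: 46212 ÷ 49 ≈ 943.102.
Standard quotas: Alpha 8.1571, Beta 12.0231, Gamma 7.5464, Delta 1.2841, Epsilon 8.7202, Zeta 11.2692.
Lower quotas: Alpha 8, Beta 12, Gamma 7, Delta 1, Epsilon 8, Zeta 11 (sum 47, leaving 2 seats).
Remainders in descending order: Epsilon 0.7202, Gamma 0.5464, Delta 0.2841, Zeta 0.2692, Alpha 0.1571, Beta 0.0231.
Largest remainders: Epsilon, Gamma receive the extra seats.
Epsilon receives 9.

9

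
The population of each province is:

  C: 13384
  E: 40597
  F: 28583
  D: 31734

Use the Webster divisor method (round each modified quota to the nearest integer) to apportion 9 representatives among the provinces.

Standard divisor 114298/9 ≈ 12699.778; standard quotas: C 1.054, E 3.197, F 2.251, D 2.499.
Rounding to the nearest integer gives 1, 3, 2, 2 = 8 seats, so the divisor must be adjusted.
With modified divisor 12100: modified quotas C 1.106, E 3.355, F 2.362, D 2.623.
Rounding to the nearest integer: C 1, E 3, F 2, D 3 (total 9).

C: 1, E: 3, F: 2, D: 3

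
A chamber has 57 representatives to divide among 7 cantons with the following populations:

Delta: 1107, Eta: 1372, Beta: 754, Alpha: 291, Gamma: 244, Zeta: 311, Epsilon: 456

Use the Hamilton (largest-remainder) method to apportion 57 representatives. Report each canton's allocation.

Delta 14, Eta 17, Beta 9, Alpha 4, Gamma 3, Zeta 4, Epsilon 6

The standard divisor is 4535/57 ≈ 79.561.
Standard quotas: Delta 13.914, Eta 17.245, Beta 9.477, Alpha 3.658, Gamma 3.067, Zeta 3.909, Epsilon 5.731.
Lower quotas: Delta 13, Eta 17, Beta 9, Alpha 3, Gamma 3, Zeta 3, Epsilon 5 (sum 53, leaving 4 seats).
Remainders in descending order: Delta 0.914, Zeta 0.909, Epsilon 0.731, Alpha 0.658, Beta 0.477, Eta 0.245, Gamma 0.067.
The surplus seats go to Delta, Zeta, Epsilon, Alpha.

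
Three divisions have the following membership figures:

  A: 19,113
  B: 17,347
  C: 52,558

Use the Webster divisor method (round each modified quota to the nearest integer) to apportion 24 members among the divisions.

A=5, B=5, C=14

Standard divisor 89018/24 ≈ 3709.083; standard quotas: A 5.153, B 4.677, C 14.170.
Rounding to the nearest integer gives A 5, B 5, C 14 — total 24, matching the house size, so no adjustment is needed.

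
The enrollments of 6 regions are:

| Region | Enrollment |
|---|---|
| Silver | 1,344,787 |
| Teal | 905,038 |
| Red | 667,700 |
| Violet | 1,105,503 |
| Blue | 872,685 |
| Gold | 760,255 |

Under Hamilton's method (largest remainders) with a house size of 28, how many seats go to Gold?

Total 5655968; standard divisor 5655968/28 ≈ 201998.857.
Standard quotas: Silver 6.6574, Teal 4.4804, Red 3.3055, Violet 5.4728, Blue 4.3202, Gold 3.7637.
Lower quotas: Silver 6, Teal 4, Red 3, Violet 5, Blue 4, Gold 3 (sum 25, leaving 3 seats).
Remainders in descending order: Gold 0.7637, Silver 0.6574, Teal 0.4804, Violet 0.4728, Blue 0.3202, Red 0.3055.
The surplus seats go to Gold, Silver, Teal.
Gold receives 4.

4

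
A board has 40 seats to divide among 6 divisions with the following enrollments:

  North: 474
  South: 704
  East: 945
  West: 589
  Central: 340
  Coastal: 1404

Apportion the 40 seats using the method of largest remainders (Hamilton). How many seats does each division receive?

North 4, South 6, East 9, West 5, Central 3, Coastal 13

The standard divisor is 4456/40 ≈ 111.4.
Standard quotas: North 4.255, South 6.320, East 8.483, West 5.287, Central 3.052, Coastal 12.603.
Lower quotas: North 4, South 6, East 8, West 5, Central 3, Coastal 12 (sum 38, leaving 2 seats).
Remainders in descending order: Coastal 0.603, East 0.483, South 0.320, West 0.287, North 0.255, Central 0.052.
The surplus seats go to Coastal, East.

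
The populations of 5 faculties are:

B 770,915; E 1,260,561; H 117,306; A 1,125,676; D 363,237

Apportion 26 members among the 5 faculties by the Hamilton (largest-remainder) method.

The standard divisor is 3637695/26 ≈ 139911.346.
Standard quotas: B 5.5100, E 9.0097, H 0.8384, A 8.0456, D 2.5962.
Lower quotas: B 5, E 9, H 0, A 8, D 2 (sum 24, leaving 2 seats).
Remainders in descending order: H 0.8384, D 0.5962, B 0.5100, A 0.0456, E 0.0097.
Largest remainders: H, D receive the extra seats.

B=5; E=9; H=1; A=8; D=3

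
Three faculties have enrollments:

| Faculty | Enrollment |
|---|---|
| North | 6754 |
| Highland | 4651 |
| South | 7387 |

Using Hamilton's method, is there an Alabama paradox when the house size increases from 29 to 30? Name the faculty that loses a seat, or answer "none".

none

At 29 seats: North 11, Highland 7, South 11.
At 30 seats: North 11, Highland 7, South 12.
No faculty's allocation decreased.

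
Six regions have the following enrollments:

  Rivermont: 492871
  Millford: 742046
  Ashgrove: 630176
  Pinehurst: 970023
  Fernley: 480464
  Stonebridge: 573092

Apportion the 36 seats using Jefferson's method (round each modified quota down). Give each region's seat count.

Rivermont=5, Millford=7, Ashgrove=6, Pinehurst=9, Fernley=4, Stonebridge=5

Standard divisor 3888672/36 ≈ 108018.667; standard quotas: Rivermont 4.563, Millford 6.870, Ashgrove 5.834, Pinehurst 8.980, Fernley 4.448, Stonebridge 5.305.
Rounding down gives 4, 6, 5, 8, 4, 5 = 32 seats, so the divisor must be adjusted.
With modified divisor 97800: modified quotas Rivermont 5.040, Millford 7.587, Ashgrove 6.444, Pinehurst 9.918, Fernley 4.913, Stonebridge 5.860.
Rounding down: Rivermont 5, Millford 7, Ashgrove 6, Pinehurst 9, Fernley 4, Stonebridge 5 (total 36).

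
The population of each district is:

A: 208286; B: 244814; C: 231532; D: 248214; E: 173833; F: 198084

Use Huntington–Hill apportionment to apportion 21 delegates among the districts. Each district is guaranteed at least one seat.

A: 3, B: 4, C: 4, D: 4, E: 3, F: 3

With divisor 63482: modified quotas A 3.281, B 3.856, C 3.647, D 3.910, E 2.738, F 3.120.
Geometric-mean thresholds: A √(3·4)=3.464, B √(3·4)=3.464, C √(3·4)=3.464, D √(3·4)=3.464, E √(2·3)=2.449, F √(3·4)=3.464.
Each quota rounded against its threshold gives A 3, B 4, C 4, D 4, E 3, F 3 (total 21).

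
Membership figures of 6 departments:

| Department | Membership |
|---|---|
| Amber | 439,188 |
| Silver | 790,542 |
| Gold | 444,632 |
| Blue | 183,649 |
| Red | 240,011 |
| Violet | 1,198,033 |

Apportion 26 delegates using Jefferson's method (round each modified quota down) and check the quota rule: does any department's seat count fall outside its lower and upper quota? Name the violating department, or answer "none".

none

Standard quotas: Amber 3.464, Silver 6.236, Gold 3.507, Blue 1.449, Red 1.893, Violet 9.450.
Jefferson allocation: Amber 3, Silver 7, Gold 3, Blue 1, Red 2, Violet 10.
Every allocation lies between the lower and upper quota.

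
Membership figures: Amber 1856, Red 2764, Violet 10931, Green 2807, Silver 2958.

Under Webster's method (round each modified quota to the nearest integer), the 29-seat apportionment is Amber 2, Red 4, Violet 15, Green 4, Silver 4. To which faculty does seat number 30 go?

Amber

Priority for the next seat is population ÷ (current seats + 0.5).
Priorities: Amber 742.400, Red 614.222, Violet 705.226, Green 623.778, Silver 657.333.
Highest priority: Amber.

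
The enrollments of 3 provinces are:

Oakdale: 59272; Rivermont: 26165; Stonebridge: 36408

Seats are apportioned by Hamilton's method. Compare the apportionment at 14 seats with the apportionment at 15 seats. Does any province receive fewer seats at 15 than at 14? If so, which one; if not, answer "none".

At 14 seats: Oakdale 7, Rivermont 3, Stonebridge 4.
At 15 seats: Oakdale 7, Rivermont 3, Stonebridge 5.
No province's allocation decreased.

none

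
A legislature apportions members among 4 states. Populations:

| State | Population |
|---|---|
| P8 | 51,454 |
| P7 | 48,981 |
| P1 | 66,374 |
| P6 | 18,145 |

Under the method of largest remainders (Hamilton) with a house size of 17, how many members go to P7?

Total 184954; standard divisor 184954/17 ≈ 10879.647.
Standard quotas: P8 4.7294, P7 4.5021, P1 6.1007, P6 1.6678.
Lower quotas: P8 4, P7 4, P1 6, P6 1 (sum 15, leaving 2 seats).
Remainders in descending order: P8 0.7294, P6 0.6678, P7 0.5021, P1 0.1007.
The surplus seats go to P8, P6.
P7 receives 4.

4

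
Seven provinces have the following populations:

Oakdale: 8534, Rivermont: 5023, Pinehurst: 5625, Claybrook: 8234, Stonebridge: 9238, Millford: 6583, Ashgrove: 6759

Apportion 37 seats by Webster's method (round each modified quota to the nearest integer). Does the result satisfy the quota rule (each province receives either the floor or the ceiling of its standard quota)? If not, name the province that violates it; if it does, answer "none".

Standard quotas: Oakdale 6.316, Rivermont 3.717, Pinehurst 4.163, Claybrook 6.094, Stonebridge 6.837, Millford 4.872, Ashgrove 5.002.
Webster allocation: Oakdale 6, Rivermont 4, Pinehurst 4, Claybrook 6, Stonebridge 7, Millford 5, Ashgrove 5.
Every allocation lies between the lower and upper quota.

none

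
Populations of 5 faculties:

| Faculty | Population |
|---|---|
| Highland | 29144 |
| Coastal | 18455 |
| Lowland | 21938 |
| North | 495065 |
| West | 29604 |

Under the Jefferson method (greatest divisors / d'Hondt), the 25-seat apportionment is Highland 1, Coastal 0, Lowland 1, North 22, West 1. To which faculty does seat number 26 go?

North

Priority for the next seat is population ÷ (current seats + 1).
Priorities: Highland 14572.000, Coastal 18455.000, Lowland 10969.000, North 21524.565, West 14802.000.
Highest priority: North.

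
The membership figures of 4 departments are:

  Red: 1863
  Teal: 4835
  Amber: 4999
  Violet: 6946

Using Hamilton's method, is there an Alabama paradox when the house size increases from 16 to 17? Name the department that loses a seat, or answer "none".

none

At 16 seats: Red 2, Teal 4, Amber 4, Violet 6.
At 17 seats: Red 2, Teal 4, Amber 5, Violet 6.
No department's allocation decreased.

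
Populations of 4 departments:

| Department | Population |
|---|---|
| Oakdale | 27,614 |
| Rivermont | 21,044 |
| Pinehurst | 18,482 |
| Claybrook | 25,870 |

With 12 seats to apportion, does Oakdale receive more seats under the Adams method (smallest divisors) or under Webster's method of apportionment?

Webster

Adams: Oakdale 3, Rivermont 3, Pinehurst 3, Claybrook 3.
Webster: Oakdale 4, Rivermont 3, Pinehurst 2, Claybrook 3.
Oakdale gets 3 under Adams and 4 under Webster.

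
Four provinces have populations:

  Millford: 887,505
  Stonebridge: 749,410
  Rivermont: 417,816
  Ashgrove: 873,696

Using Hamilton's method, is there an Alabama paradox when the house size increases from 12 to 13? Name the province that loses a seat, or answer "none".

At 12 seats: Millford 4, Stonebridge 3, Rivermont 2, Ashgrove 3.
At 13 seats: Millford 4, Stonebridge 3, Rivermont 2, Ashgrove 4.
No province's allocation decreased.

none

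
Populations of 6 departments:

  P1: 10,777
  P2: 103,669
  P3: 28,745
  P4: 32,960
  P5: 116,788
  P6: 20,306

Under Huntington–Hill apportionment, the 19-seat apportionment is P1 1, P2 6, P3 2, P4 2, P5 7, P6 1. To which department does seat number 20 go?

P2

Priority for the next seat is population ÷ (√(s·(s+1))).
Priorities: P1 7620.490, P2 15996.474, P3 11735.097, P4 13455.864, P5 15606.453, P6 14358.510.
Highest priority: P2.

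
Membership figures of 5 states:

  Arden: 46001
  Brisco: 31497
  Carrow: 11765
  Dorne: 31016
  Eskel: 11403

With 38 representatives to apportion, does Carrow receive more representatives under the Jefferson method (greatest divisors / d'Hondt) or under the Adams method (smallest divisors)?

Jefferson: Arden 14, Brisco 9, Carrow 3, Dorne 9, Eskel 3.
Adams: Arden 13, Brisco 9, Carrow 4, Dorne 9, Eskel 3.
Carrow gets 3 under Jefferson and 4 under Adams.

Adams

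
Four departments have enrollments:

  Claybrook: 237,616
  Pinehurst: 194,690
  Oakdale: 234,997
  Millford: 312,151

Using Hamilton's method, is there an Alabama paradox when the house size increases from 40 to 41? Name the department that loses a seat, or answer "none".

none

At 40 seats: Claybrook 10, Pinehurst 8, Oakdale 9, Millford 13.
At 41 seats: Claybrook 10, Pinehurst 8, Oakdale 10, Millford 13.
No department's allocation decreased.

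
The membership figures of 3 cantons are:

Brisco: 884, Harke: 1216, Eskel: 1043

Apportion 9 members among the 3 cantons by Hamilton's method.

Total 3143; standard divisor 3143/9 ≈ 349.222.
Standard quotas: Brisco 2.531, Harke 3.482, Eskel 2.987.
Lower quotas: Brisco 2, Harke 3, Eskel 2 (sum 7, leaving 2 seats).
Remainders in descending order: Eskel 0.987, Brisco 0.531, Harke 0.482.
The surplus seats go to Eskel, Brisco.

Brisco=3, Harke=3, Eskel=3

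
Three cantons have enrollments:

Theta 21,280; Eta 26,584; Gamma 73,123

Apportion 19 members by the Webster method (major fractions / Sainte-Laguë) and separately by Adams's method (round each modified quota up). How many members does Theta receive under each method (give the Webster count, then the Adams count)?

3 and 4

Webster: Theta 3, Eta 4, Gamma 12.
Adams: Theta 4, Eta 4, Gamma 11.
Theta gets 3 under Webster and 4 under Adams.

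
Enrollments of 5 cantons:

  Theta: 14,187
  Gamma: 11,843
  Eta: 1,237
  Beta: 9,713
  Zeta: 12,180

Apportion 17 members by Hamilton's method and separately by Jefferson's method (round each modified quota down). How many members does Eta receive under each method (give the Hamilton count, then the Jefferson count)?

Hamilton: Theta 5, Gamma 4, Eta 1, Beta 3, Zeta 4.
Jefferson: Theta 5, Gamma 4, Eta 0, Beta 3, Zeta 5.
Eta gets 1 under Hamilton and 0 under Jefferson.

1 and 0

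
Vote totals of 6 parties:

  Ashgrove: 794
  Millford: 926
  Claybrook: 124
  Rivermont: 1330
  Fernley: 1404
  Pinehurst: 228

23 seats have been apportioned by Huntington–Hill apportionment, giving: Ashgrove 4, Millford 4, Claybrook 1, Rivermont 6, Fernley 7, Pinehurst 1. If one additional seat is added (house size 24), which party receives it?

Millford

Priority for the next seat is population ÷ (√(s·(s+1))).
Priorities: Ashgrove 177.544, Millford 207.060, Claybrook 87.681, Rivermont 205.223, Fernley 187.617, Pinehurst 161.220.
Highest priority: Millford.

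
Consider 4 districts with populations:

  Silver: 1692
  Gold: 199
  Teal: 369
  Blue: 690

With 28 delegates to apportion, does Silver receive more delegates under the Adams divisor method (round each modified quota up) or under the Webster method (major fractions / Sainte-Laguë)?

Adams: Silver 15, Gold 2, Teal 4, Blue 7.
Webster: Silver 16, Gold 2, Teal 3, Blue 7.
Silver gets 15 under Adams and 16 under Webster.

Webster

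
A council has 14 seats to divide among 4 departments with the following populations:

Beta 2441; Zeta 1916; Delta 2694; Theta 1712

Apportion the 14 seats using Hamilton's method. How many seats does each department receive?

Beta: 4; Zeta: 3; Delta: 4; Theta: 3

The standard divisor is 8763/14 ≈ 625.929.
Standard quotas: Beta 3.900, Zeta 3.061, Delta 4.304, Theta 2.735.
Lower quotas: Beta 3, Zeta 3, Delta 4, Theta 2 (sum 12, leaving 2 seats).
Remainders in descending order: Beta 0.900, Theta 0.735, Delta 0.304, Zeta 0.061.
Largest remainders: Beta, Theta receive the extra seats.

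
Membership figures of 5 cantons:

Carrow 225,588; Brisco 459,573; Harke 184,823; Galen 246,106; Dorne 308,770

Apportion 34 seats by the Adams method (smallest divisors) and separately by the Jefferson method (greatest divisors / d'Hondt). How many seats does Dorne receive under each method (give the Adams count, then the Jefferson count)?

7 and 8

Adams: Carrow 5, Brisco 11, Harke 5, Galen 6, Dorne 7.
Jefferson: Carrow 5, Brisco 11, Harke 4, Galen 6, Dorne 8.
Dorne gets 7 under Adams and 8 under Jefferson.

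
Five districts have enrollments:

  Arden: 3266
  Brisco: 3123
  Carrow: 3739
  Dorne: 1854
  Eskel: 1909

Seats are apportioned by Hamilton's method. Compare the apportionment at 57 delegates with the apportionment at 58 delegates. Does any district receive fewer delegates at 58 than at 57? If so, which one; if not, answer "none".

none

At 57 seats: Arden 13, Brisco 13, Carrow 15, Dorne 8, Eskel 8.
At 58 seats: Arden 14, Brisco 13, Carrow 15, Dorne 8, Eskel 8.
No district's allocation decreased.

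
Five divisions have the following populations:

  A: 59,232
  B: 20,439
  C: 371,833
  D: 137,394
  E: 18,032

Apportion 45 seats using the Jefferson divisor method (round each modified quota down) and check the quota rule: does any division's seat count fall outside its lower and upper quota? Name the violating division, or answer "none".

Standard quotas: A 4.392, B 1.515, C 27.569, D 10.187, E 1.337.
Jefferson allocation: A 4, B 1, C 29, D 10, E 1.
C has quota 27.569 (lower 27, upper 28) but receives 29 — outside the quota interval.

C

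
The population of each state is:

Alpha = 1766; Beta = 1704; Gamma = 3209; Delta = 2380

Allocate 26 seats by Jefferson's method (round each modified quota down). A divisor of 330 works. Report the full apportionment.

Alpha: 5, Beta: 5, Gamma: 9, Delta: 7

With modified divisor 330: modified quotas Alpha 5.352, Beta 5.164, Gamma 9.724, Delta 7.212.
Rounding down: Alpha 5, Beta 5, Gamma 9, Delta 7 (total 26).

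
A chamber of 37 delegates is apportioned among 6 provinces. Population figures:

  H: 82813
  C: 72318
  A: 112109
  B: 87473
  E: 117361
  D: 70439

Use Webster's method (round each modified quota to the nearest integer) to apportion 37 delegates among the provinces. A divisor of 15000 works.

With modified divisor 15000: modified quotas H 5.521, C 4.821, A 7.474, B 5.832, E 7.824, D 4.696.
Rounding to the nearest integer: H 6, C 5, A 7, B 6, E 8, D 5 (total 37).

H=6; C=5; A=7; B=6; E=8; D=5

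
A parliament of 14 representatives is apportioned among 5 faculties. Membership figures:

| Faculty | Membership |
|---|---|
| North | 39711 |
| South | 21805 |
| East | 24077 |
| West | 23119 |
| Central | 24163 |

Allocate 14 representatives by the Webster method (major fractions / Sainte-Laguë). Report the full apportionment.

North: 4, South: 2, East: 3, West: 2, Central: 3

Standard divisor 132875/14 ≈ 9491.071; standard quotas: North 4.184, South 2.297, East 2.537, West 2.436, Central 2.546.
Rounding to the nearest integer gives North 4, South 2, East 3, West 2, Central 3 — total 14, matching the house size, so no adjustment is needed.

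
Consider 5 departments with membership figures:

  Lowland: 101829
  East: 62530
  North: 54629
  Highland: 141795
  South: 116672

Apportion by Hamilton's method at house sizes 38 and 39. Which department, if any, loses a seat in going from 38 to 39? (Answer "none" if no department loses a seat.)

At 38 seats: Lowland 8, East 5, North 5, Highland 11, South 9.
At 39 seats: Lowland 8, East 5, North 4, Highland 12, South 10.
North drops from 5 to 4.

North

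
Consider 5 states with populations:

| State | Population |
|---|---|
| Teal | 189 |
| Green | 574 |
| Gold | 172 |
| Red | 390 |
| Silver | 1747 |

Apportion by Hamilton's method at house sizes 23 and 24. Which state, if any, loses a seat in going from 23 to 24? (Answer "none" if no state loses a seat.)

At 23 seats: Teal 2, Green 4, Gold 1, Red 3, Silver 13.
At 24 seats: Teal 1, Green 5, Gold 1, Red 3, Silver 14.
Teal drops from 2 to 1.

Teal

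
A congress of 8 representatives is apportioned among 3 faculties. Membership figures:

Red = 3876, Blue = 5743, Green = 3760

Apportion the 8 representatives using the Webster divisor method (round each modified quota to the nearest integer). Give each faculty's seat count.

Standard divisor 13379/8 ≈ 1672.375; standard quotas: Red 2.318, Blue 3.434, Green 2.248.
Rounding to the nearest integer gives 2, 3, 2 = 7 seats, so the divisor must be adjusted.
With modified divisor 1600: modified quotas Red 2.422, Blue 3.589, Green 2.350.
Rounding to the nearest integer: Red 2, Blue 4, Green 2 (total 8).

Red 2; Blue 4; Green 2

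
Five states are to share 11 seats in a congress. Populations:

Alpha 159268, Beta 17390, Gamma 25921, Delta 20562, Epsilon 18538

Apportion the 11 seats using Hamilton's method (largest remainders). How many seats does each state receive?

Total 241679; standard divisor 241679/11 ≈ 21970.818.
Standard quotas: Alpha 7.2491, Beta 0.7915, Gamma 1.1798, Delta 0.9359, Epsilon 0.8438.
Lower quotas: Alpha 7, Beta 0, Gamma 1, Delta 0, Epsilon 0 (sum 8, leaving 3 seats).
Remainders in descending order: Delta 0.9359, Epsilon 0.8438, Beta 0.7915, Alpha 0.2491, Gamma 0.1798.
The surplus seats go to Delta, Epsilon, Beta.

Alpha 7; Beta 1; Gamma 1; Delta 1; Epsilon 1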